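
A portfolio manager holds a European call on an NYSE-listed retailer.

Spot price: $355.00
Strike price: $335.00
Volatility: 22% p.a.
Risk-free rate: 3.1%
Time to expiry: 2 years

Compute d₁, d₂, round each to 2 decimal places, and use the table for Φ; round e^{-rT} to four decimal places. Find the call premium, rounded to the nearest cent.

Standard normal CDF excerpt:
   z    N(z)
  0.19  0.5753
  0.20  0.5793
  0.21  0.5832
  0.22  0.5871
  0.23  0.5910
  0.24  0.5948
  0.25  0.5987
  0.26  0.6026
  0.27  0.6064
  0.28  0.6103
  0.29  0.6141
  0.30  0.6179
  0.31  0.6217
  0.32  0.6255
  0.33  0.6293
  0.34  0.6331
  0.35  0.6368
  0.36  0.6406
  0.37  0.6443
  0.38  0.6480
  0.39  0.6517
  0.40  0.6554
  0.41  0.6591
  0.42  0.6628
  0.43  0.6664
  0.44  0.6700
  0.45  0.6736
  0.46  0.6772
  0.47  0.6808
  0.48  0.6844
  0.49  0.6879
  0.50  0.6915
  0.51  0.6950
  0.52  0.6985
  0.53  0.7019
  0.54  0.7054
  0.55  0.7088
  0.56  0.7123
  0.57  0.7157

$64.33

σ√T = 0.22 × 1.4142 = 0.3111
d₁ = [ln(355/335) + (0.031 + ½·0.22²)·2] / (σ√T) = (0.0580 + 0.1104) / 0.3111 = 0.5412 which rounds to 0.54
d₂ = 0.5412 − 0.3111 = 0.2301 which rounds to 0.23
e^(−rT) = e^(−0.031·2) = 0.9399
C = 355·N(0.54) − 335·0.9399·N(0.23) = 355·0.7054 − 335·0.9399·0.5910 = 250.4170 − 186.0861 = 64.3309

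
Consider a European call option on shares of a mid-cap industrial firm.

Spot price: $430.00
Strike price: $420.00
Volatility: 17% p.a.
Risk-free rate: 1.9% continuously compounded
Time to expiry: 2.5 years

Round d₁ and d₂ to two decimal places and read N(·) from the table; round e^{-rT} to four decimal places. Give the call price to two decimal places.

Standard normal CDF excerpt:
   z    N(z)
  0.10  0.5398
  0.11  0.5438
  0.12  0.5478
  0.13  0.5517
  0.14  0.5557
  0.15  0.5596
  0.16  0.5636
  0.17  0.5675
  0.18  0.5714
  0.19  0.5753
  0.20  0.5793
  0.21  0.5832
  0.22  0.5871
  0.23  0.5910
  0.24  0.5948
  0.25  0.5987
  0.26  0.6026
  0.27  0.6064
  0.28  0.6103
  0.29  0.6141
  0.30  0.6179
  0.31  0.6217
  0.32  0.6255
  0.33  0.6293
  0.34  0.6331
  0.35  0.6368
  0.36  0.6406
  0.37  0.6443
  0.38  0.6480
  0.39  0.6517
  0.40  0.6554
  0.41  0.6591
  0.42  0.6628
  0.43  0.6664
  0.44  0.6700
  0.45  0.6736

σ√T = 0.17 × 1.5811 = 0.2688
d₁ = [ln(430/420) + (0.019 + ½·0.17²)·2.5] / (σ√T) = (0.0235 + 0.0836) / 0.2688 = 0.3987 ≈ 0.40
d₂ = 0.3987 − 0.2688 = 0.1299 ≈ 0.13
exp(−rT) = exp(−0.019·2.5) = 0.9536
N(d₁) = N(0.40) = 0.6554;  N(d₂) = N(0.13) = 0.5517
C = 430·0.6554 − 420·0.9536·0.5517 = 281.8220 − 220.9625 = 60.8595

$60.86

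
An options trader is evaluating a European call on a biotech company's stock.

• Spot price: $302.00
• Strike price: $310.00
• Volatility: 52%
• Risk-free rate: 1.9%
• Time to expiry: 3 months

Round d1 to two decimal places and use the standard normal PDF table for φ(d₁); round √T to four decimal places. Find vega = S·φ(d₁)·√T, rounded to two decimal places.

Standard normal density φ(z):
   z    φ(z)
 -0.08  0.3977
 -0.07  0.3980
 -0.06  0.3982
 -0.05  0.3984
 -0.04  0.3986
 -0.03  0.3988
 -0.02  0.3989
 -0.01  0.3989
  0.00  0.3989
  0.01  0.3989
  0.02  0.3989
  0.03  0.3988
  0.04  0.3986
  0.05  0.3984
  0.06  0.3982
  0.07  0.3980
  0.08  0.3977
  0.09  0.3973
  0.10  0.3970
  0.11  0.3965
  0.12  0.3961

σ√T = 0.52 × 0.5000 = 0.2600
ln(S/K) + (r + σ²/2)T = ln(302/310) + (0.019 + 0.52²/2)·0.25 = -0.0261 + 0.0386 = 0.0124
d₁ = 0.0124 / 0.2600 = 0.0477 which rounds to 0.05
√T = √0.25 = 0.5000
φ(d₁) = φ(0.05) = 0.3984
vega = S·φ(d₁)·√T = 302·0.3984·0.5000 = 60.1584
(Vega is the same for a European call and put with the same parameters.)

60.16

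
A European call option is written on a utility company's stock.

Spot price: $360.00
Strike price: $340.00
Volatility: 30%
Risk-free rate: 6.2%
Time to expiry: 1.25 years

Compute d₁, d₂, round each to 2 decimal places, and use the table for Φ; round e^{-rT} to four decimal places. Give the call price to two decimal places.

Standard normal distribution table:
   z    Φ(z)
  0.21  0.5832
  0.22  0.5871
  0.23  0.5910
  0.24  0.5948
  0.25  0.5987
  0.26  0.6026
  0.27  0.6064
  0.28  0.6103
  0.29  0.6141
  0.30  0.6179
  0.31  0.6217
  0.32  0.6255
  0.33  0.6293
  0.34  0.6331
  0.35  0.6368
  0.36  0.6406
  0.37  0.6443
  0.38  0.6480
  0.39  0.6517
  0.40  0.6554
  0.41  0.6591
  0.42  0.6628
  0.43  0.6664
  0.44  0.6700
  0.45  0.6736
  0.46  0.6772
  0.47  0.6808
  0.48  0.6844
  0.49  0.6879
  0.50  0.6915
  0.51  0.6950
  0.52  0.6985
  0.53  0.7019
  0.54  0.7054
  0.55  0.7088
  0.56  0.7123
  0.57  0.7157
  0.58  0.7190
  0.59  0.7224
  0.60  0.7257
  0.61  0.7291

T = 1.25;  σ√T = 0.3354
d₁ = [ln(360/340) + (0.062 + 0.3²/2)·1.25] / 0.3354 = [0.0572 + 0.1338] / 0.3354 = 0.5692 → 0.57
d₂ = d₁ − σ√T = 0.5692 − 0.3354 = 0.2338 → 0.23
exp(−rT) = exp(−0.062·1.25) = 0.9254
N(d₁) = N(0.57) = 0.7157;  N(d₂) = N(0.23) = 0.5910
C = 360·0.7157 − 340·0.9254·0.5910 = 257.6520 − 185.9499 = 71.7021

$71.70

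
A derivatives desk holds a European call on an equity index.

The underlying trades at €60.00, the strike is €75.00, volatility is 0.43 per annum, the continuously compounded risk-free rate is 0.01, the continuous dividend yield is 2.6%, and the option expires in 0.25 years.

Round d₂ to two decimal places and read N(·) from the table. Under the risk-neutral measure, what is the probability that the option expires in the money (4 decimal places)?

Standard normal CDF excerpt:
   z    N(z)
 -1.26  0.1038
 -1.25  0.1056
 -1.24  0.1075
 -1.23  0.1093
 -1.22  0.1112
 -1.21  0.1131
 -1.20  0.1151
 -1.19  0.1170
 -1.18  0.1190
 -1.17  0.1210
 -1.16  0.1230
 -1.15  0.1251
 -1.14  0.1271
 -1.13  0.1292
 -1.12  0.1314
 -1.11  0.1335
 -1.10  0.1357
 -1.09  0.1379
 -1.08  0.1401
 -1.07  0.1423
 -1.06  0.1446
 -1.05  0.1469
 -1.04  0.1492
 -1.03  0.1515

0.1230

T = 0.25;  σ√T = 0.2150
d₁ = [ln(60/75) + (0.01 − 0.026 + 0.43²/2)·0.25] / 0.2150 = [-0.2231 + 0.0191] / 0.2150 = -0.9490 → -0.95
d₂ = d₁ − σ√T = -0.9490 − 0.2150 = -1.1640 → -1.16
Risk-neutral Pr[S_T > K] = N(d₂) = N(-1.16) = 0.1230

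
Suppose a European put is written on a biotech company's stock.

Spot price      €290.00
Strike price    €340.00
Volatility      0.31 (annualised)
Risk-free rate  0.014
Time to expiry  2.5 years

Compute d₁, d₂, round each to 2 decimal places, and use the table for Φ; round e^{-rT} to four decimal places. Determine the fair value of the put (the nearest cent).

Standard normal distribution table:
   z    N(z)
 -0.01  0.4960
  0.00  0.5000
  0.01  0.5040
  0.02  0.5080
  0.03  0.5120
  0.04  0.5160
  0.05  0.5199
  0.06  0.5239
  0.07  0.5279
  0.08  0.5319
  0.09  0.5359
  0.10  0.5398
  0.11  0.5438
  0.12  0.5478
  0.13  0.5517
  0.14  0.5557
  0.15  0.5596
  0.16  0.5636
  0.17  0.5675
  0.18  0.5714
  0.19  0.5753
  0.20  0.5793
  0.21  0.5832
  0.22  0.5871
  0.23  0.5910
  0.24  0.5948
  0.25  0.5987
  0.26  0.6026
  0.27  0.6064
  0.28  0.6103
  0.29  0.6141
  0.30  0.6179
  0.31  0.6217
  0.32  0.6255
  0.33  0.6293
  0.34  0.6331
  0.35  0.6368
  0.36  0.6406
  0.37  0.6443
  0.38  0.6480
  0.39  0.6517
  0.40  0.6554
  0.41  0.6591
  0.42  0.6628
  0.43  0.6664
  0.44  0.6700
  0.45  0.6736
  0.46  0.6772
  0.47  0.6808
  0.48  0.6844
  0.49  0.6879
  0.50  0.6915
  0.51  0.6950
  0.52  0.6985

T = 2.5;  σ√T = 0.4902
d₁ = [ln(290/340) + (0.014 + ½·0.31²)·2.5] / (σ√T) = (-0.1591 + 0.1551) / 0.4902 = -0.0080 ≈ -0.01
d₂ = -0.0080 − 0.4902 = -0.4982 ≈ -0.50
e^(−rT) = e^(−0.014·2.5) = 0.9656
P = 340·0.9656·N(0.50) − 290·N(0.01) = 340·0.9656·0.6915 − 290·0.5040 = 227.0222 − 146.1600 = 80.8622

€80.86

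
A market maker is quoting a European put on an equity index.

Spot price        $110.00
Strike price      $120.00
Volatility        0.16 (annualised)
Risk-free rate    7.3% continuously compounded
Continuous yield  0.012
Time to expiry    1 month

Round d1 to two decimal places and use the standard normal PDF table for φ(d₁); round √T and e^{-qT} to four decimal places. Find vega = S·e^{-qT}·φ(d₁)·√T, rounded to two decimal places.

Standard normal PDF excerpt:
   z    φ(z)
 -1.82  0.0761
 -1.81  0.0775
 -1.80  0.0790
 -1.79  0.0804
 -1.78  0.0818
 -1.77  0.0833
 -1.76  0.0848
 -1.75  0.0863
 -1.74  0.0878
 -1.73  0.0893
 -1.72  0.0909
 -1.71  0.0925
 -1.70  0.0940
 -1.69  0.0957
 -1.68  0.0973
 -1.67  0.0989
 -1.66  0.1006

T = 0.08333;  σ√T = 0.0462
d₁ = [ln(110/120) + (0.073 − 0.012 + 0.16²/2)·0.08333] / 0.0462 = [-0.0870 + 0.0062] / 0.0462 = -1.7507 → -1.75
√T = √0.08333 = 0.2887
φ(d₁) = φ(-1.75) = 0.0863
exp(−qT) = exp(−0.012·0.08333) = 0.9990
vega = S·exp(−qT)·φ(d₁)·√T = 110·0.9990·0.0863·0.2887 = 2.7379

2.74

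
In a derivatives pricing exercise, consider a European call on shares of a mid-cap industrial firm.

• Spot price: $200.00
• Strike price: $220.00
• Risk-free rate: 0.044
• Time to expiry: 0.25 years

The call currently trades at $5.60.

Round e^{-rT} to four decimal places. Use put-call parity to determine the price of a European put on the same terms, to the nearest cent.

exp(−rT) = exp(−0.044·0.25) = 0.9891
Put-call parity: C − P = S − K·e^(−rT) = 200 − 220·0.9891 = 200 − 217.6020 = -17.6020
P = C − (C − P) = 5.60 − (-17.6020) = 23.2020

$23.20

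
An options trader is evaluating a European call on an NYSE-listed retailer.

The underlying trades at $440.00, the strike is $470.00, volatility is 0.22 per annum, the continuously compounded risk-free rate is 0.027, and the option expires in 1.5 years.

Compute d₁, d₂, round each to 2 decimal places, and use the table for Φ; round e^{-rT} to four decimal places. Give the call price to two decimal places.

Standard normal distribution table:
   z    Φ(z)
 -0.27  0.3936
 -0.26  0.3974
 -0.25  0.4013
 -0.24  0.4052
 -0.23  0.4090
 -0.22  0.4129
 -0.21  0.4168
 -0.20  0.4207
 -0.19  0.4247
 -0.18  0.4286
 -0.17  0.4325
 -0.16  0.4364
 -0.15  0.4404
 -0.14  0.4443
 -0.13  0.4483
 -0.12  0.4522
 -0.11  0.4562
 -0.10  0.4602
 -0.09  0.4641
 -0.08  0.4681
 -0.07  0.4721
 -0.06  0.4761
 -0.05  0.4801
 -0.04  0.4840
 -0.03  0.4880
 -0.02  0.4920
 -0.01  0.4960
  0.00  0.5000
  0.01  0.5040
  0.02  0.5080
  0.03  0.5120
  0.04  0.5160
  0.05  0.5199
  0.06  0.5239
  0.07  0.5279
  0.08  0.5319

$42.44

T = 1.5;  σ√T = 0.2694
d₁ = [ln(440/470) + (0.027 + 0.22²/2)·1.5] / 0.2694 = [-0.0660 + 0.0768] / 0.2694 = 0.0402 which rounds to 0.04
d₂ = d₁ − σ√T = 0.0402 − 0.2694 = -0.2292 which rounds to -0.23
e^(−rT) = e^(−0.027·1.5) = 0.9603
C = 440·N(0.04) − 470·0.9603·N(-0.23) = 440·0.5160 − 470·0.9603·0.4090 = 227.0400 − 184.5985 = 42.4415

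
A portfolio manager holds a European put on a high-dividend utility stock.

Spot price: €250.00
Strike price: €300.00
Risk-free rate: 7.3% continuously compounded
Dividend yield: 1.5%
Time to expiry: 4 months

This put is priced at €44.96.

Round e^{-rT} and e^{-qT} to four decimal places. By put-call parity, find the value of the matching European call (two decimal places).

€0.91

e^(−qT) = e^(−0.015·0.3333) = 0.9950;  e^(−rT) = e^(−0.073·0.3333) = 0.9760
Put-call parity: C − P = S·e^(−qT) − K·e^(−rT) = 250·0.9950 − 300·0.9760 = 248.7500 − 292.8000 = -44.0500
C = P + (C − P) = 44.96 + (-44.0500) = 0.9100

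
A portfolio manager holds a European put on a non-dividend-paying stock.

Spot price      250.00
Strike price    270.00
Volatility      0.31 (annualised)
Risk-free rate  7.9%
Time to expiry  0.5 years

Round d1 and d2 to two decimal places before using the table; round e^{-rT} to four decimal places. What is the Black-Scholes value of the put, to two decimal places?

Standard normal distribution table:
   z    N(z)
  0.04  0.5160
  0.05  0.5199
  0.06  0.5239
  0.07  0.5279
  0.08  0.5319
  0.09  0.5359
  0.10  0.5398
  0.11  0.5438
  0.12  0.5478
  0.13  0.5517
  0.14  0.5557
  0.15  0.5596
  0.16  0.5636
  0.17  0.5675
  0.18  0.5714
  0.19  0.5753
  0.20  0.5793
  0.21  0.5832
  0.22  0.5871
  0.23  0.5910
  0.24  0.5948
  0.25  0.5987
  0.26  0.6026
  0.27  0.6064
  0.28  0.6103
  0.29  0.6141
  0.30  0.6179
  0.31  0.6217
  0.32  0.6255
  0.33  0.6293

27.43

σ√T = 0.31 × 0.7071 = 0.2192
d₁ = [ln(250/270) + (0.079 + 0.31²/2)·0.5] / 0.2192 = [-0.0770 + 0.0635] / 0.2192 = -0.0613 which rounds to -0.06
d₂ = d₁ − σ√T = -0.0613 − 0.2192 = -0.2805 which rounds to -0.28
exp(−rT) = exp(−0.079·0.5) = 0.9613
N(−d₂) = N(0.28) = 0.6103;  N(−d₁) = N(0.06) = 0.5239
P = 270·0.9613·0.6103 − 250·0.5239 = 158.4040 − 130.9750 = 27.4290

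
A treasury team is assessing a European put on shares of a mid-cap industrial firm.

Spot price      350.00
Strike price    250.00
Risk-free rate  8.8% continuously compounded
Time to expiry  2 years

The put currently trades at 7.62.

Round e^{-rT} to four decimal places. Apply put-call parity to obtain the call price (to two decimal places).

147.97

e^(−rT) = e^(−0.088·2) = 0.8386
Put-call parity: C − P = S − K·e^(−rT) = 350 − 250·0.8386 = 350 − 209.6500 = 140.3500
C = P + (C − P) = 7.62 + (140.3500) = 147.9700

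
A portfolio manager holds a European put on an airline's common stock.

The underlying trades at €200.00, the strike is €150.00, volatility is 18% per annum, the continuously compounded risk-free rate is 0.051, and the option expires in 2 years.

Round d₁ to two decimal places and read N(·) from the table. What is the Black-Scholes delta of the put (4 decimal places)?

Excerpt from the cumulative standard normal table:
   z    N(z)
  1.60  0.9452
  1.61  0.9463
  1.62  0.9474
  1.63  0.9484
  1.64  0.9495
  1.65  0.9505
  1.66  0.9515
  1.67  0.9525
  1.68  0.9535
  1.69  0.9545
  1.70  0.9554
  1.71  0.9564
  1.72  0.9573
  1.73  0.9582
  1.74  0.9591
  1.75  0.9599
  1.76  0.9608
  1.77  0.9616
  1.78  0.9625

σ√T = 0.18·√2 = 0.2546
d₁ = [ln(200/150) + (0.051 + 0.18²/2)·2] / 0.2546 = [0.2877 + 0.1344] / 0.2546 = 1.6581 → 1.66
N(d₁) = N(1.66) = 0.9515
Δ_put = N(d₁) − 1 = 0.9515 − 1 = -0.0485

-0.0485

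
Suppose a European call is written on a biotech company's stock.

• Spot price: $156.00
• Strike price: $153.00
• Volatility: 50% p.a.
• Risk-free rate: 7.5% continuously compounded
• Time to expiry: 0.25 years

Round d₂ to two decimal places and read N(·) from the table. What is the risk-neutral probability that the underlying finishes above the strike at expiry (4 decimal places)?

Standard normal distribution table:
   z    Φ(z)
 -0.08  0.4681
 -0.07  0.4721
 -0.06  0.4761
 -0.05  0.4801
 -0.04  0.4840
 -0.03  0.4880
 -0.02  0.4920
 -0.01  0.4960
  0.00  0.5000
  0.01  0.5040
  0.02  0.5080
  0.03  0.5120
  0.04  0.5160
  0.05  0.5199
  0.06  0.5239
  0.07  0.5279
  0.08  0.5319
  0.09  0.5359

0.5120

T = 0.25;  σ√T = 0.2500
d₁ = [ln(156/153) + (0.075 + 0.5²/2)·0.25] / 0.2500 = [0.0194 + 0.0500] / 0.2500 = 0.2777 ⇒ 0.28
d₂ = d₁ − σ√T = 0.2777 − 0.2500 = 0.0277 ⇒ 0.03
Risk-neutral Pr[S_T > K] = N(d₂) = N(0.03) = 0.5120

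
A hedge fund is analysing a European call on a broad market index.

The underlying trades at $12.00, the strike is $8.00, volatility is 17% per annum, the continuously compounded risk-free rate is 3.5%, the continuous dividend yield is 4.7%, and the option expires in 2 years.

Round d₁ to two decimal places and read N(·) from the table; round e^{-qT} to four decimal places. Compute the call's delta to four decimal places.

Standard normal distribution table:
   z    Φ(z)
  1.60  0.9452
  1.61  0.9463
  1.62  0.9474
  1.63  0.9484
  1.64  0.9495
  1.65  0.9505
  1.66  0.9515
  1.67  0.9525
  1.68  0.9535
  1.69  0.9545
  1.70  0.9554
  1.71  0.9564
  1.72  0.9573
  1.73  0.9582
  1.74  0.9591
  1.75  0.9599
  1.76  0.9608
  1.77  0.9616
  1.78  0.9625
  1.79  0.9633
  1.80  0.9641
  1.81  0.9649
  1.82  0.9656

σ√T = 0.17·√2 = 0.2404
d₁ = [ln(12/8) + (0.035 − 0.047 + ½·0.17²)·2] / (σ√T) = (0.4055 + 0.0049) / 0.2404 = 1.7069 which rounds to 1.71
N(d₁) = N(1.71) = 0.9564
Δ_call = e^(−qT)·N(d₁) = 0.9103·0.9564 = 0.8706

0.8706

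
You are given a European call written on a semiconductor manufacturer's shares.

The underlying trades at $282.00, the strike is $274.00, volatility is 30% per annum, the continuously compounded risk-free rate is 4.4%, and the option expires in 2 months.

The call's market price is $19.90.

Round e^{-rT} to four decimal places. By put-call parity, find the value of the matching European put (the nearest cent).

e^(−rT) = e^(−0.044·0.1667) = 0.9927
Put-call parity: C − P = S − K·e^(−rT) = 282 − 274·0.9927 = 282 − 271.9998 = 10.0002
P = C − (C − P) = 19.90 − (10.0002) = 9.8998

$9.90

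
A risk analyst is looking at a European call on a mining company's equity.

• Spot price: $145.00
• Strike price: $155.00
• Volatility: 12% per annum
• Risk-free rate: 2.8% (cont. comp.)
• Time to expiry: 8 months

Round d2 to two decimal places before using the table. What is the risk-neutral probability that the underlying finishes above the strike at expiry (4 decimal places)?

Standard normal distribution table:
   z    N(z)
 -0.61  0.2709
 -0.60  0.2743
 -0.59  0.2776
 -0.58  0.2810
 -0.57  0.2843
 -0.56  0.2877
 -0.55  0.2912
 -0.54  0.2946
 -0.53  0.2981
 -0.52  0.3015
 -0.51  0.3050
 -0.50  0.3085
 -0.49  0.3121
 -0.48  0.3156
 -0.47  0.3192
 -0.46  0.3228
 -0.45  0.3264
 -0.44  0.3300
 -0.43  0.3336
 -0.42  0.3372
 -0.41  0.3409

0.2946

σ√T = 0.12 × 0.8165 = 0.0980
d₁ = [ln(145/155) + (0.028 + 0.12²/2)·0.6667] / 0.0980 = [-0.0667 + 0.0235] / 0.0980 = -0.4412 which rounds to -0.44
d₂ = d₁ − σ√T = -0.4412 − 0.0980 = -0.5391 which rounds to -0.54
Risk-neutral Pr[S_T > K] = N(d₂) = N(-0.54) = 0.2946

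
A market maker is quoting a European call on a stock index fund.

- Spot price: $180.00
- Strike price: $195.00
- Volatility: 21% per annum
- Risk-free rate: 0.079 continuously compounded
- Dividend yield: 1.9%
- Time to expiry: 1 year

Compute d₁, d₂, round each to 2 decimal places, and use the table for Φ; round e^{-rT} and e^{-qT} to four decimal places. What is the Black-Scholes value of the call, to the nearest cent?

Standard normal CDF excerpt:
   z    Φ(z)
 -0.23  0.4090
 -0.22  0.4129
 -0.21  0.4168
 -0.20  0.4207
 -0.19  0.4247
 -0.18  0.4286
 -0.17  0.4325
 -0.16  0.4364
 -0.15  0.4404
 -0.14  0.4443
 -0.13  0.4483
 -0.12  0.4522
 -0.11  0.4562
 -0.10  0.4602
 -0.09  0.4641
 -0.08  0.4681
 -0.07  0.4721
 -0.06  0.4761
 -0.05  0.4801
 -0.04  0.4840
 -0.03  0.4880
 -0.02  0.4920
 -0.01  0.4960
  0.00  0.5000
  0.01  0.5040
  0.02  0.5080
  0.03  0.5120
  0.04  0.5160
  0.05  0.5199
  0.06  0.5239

σ√T = 0.21·√1 = 0.2100
d₁ = [ln(180/195) + (0.079 − 0.019 + ½·0.21²)·1] / (σ√T) = (-0.0800 + 0.0820) / 0.2100 = 0.0096 ⇒ 0.01
d₂ = 0.0096 − 0.2100 = -0.2004 ⇒ -0.20
exp(−qT) = exp(−0.019·1) = 0.9812;  exp(−rT) = exp(−0.079·1) = 0.9240
C = 180·0.9812·N(0.01) − 195·0.9240·N(-0.20) = 180·0.9812·0.5040 − 195·0.9240·0.4207 = 89.0145 − 75.8017 = 13.2127

$13.21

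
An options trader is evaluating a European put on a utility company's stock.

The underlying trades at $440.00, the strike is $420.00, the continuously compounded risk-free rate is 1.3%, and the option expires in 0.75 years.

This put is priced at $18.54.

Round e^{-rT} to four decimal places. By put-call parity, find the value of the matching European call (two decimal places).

$42.61

e^(−rT) = e^(−0.013·0.75) = 0.9903
Put-call parity: C − P = S − K·e^(−rT) = 440 − 420·0.9903 = 440 − 415.9260 = 24.0740
C = P + (C − P) = 18.54 + (24.0740) = 42.6140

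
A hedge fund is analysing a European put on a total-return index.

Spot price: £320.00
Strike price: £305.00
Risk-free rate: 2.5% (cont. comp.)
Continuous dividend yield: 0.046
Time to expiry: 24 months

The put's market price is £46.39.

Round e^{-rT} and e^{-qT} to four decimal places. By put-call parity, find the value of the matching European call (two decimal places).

exp(−qT) = exp(−0.046·2) = 0.9121;  exp(−rT) = exp(−0.025·2) = 0.9512
Put-call parity: C − P = S·e^(−qT) − K·e^(−rT) = 320·0.9121 − 305·0.9512 = 291.8720 − 290.1160 = 1.7560
C = P + (C − P) = 46.39 + (1.7560) = 48.1460

£48.15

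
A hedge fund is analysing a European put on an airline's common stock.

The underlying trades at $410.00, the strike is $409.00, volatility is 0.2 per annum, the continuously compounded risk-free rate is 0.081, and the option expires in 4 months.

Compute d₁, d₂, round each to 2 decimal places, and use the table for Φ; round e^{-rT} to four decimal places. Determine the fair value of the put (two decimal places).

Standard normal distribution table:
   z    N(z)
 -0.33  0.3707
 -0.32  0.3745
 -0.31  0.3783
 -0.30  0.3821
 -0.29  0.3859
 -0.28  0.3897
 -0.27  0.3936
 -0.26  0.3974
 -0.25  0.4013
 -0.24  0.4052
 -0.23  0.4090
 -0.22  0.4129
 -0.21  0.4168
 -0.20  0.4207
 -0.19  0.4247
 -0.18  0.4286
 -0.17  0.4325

σ√T = 0.2·√0.3333 = 0.1155
ln(S/K) + (r + σ²/2)T = ln(410/409) + (0.081 + 0.2²/2)·0.3333 = 0.0024 + 0.0337 = 0.0361
d₁ = 0.0361 / 0.1155 = 0.3127 ≈ 0.31
d₂ = d₁ − σ√T = 0.3127 − 0.1155 = 0.1972 ≈ 0.20
exp(−rT) = exp(−0.081·0.3333) = 0.9734
P = 409·0.9734·N(-0.20) − 410·N(-0.31) = 409·0.9734·0.4207 − 410·0.3783 = 167.4893 − 155.1030 = 12.3863

$12.39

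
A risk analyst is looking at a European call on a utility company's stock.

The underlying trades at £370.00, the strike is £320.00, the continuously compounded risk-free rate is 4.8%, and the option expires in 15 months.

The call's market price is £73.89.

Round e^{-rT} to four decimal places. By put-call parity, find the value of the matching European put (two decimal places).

£5.27

exp(−rT) = exp(−0.048·1.25) = 0.9418
Put-call parity: C − P = S − K·e^(−rT) = 370 − 320·0.9418 = 370 − 301.3760 = 68.6240
P = C − (C − P) = 73.89 − (68.6240) = 5.2660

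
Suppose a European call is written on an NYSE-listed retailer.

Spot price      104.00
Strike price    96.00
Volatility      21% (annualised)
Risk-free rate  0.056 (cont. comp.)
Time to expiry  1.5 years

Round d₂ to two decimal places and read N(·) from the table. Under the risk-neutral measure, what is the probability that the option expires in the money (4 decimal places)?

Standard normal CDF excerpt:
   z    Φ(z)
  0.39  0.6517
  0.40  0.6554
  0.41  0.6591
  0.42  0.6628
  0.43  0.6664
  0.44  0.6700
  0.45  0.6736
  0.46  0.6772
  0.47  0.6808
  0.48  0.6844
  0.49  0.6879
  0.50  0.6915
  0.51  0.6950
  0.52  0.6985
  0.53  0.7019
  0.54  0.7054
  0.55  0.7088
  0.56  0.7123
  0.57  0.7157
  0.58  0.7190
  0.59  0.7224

T = 1.5;  σ√T = 0.2572
ln(S/K) + (r + σ²/2)T = ln(104/96) + (0.056 + 0.21²/2)·1.5 = 0.0800 + 0.1171 = 0.1971
d₁ = 0.1971 / 0.2572 = 0.7664 ≈ 0.77
d₂ = d₁ − σ√T = 0.7664 − 0.2572 = 0.5092 ≈ 0.51
Risk-neutral Pr[S_T > K] = N(d₂) = N(0.51) = 0.6950

0.6950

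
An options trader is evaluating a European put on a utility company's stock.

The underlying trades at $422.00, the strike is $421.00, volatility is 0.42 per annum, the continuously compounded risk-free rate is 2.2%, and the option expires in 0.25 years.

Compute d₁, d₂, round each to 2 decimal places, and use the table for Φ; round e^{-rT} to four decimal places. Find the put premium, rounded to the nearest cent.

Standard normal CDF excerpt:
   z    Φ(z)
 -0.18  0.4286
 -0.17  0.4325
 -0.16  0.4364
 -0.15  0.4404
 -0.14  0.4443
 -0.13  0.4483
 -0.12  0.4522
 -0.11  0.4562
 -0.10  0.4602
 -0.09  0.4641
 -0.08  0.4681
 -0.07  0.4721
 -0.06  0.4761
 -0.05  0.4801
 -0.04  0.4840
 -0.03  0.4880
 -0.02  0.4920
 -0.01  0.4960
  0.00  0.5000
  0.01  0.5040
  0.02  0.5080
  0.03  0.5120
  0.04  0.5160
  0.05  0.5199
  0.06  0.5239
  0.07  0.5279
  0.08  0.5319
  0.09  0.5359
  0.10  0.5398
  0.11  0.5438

σ√T = 0.42 × 0.5000 = 0.2100
d₁ = [ln(422/421) + (0.022 + 0.42²/2)·0.25] / 0.2100 = [0.0024 + 0.0275] / 0.2100 = 0.1425 ≈ 0.14
d₂ = d₁ − σ√T = 0.1425 − 0.2100 = -0.0675 ≈ -0.07
exp(−rT) = exp(−0.022·0.25) = 0.9945
N(−d₂) = N(0.07) = 0.5279;  N(−d₁) = N(-0.14) = 0.4443
P = 421·0.9945·0.5279 − 422·0.4443 = 221.0235 − 187.4946 = 33.5289

$33.53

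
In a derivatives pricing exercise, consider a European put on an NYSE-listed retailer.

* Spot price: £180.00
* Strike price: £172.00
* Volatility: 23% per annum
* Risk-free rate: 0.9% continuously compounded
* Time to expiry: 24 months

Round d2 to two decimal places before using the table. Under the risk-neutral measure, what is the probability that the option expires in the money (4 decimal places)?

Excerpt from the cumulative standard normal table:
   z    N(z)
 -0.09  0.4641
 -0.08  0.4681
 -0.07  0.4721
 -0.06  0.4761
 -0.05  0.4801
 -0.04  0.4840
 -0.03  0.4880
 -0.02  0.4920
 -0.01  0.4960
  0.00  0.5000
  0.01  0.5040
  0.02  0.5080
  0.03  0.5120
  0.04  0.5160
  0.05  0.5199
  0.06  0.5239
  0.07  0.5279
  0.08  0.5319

0.4880

σ√T = 0.23 × 1.4142 = 0.3253
d₁ = [ln(180/172) + (0.009 + 0.23²/2)·2] / 0.3253 = [0.0455 + 0.0709] / 0.3253 = 0.3577 ⇒ 0.36
d₂ = d₁ − σ√T = 0.3577 − 0.3253 = 0.0325 ⇒ 0.03
Pr(exercise) under Q = N(−d₂) = N(-0.03) = 0.4880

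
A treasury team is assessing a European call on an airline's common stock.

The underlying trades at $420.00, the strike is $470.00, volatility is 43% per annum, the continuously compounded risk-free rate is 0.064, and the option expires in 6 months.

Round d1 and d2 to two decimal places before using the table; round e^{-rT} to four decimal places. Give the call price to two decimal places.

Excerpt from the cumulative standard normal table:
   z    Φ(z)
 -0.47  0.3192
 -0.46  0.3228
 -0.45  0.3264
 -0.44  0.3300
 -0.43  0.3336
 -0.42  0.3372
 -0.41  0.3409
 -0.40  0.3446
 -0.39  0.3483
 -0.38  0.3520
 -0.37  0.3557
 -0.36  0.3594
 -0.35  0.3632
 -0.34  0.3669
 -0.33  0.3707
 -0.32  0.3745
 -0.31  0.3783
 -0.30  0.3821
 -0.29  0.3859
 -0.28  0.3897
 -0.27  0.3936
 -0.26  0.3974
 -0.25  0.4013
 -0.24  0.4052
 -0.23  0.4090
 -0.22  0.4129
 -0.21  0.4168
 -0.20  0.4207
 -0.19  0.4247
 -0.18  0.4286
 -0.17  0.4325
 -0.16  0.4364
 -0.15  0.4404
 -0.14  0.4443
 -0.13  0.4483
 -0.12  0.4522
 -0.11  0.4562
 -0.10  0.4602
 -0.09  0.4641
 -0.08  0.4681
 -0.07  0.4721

$38.11

σ√T = 0.43·√0.5 = 0.3041
d₁ = [ln(420/470) + (0.064 + 0.43²/2)·0.5] / 0.3041 = [-0.1125 + 0.0782] / 0.3041 = -0.1127 ⇒ -0.11
d₂ = d₁ − σ√T = -0.1127 − 0.3041 = -0.4167 ⇒ -0.42
e^(−rT) = e^(−0.064·0.5) = 0.9685
N(d₁) = N(-0.11) = 0.4562;  N(d₂) = N(-0.42) = 0.3372
C = 420·0.4562 − 470·0.9685·0.3372 = 191.6040 − 153.4918 = 38.1122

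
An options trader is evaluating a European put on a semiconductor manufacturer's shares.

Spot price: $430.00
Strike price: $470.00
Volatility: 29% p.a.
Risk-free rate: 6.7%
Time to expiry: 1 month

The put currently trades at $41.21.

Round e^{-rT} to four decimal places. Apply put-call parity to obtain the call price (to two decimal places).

$3.84

exp(−rT) = exp(−0.067·0.08333) = 0.9944
Put-call parity: C − P = S − K·e^(−rT) = 430 − 470·0.9944 = 430 − 467.3680 = -37.3680
C = P + (C − P) = 41.21 + (-37.3680) = 3.8420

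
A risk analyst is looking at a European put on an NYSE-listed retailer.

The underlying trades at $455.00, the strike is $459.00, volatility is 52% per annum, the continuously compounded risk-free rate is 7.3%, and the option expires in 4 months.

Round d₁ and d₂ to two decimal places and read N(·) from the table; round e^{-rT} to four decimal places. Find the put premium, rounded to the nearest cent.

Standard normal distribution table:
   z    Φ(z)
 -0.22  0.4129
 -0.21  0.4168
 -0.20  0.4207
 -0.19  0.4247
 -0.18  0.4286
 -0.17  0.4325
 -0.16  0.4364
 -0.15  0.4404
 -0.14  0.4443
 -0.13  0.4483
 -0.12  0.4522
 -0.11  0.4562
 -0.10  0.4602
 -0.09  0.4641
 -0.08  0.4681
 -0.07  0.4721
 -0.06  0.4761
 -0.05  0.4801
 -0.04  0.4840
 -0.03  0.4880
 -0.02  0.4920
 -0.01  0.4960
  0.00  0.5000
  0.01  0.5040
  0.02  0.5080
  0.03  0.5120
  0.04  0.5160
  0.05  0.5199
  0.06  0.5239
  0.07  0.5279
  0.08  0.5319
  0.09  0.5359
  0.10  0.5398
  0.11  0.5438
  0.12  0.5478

$50.40

σ√T = 0.52 × 0.5774 = 0.3002
d₁ = [ln(455/459) + (0.073 + ½·0.52²)·0.3333] / (σ√T) = (-0.0088 + 0.0694) / 0.3002 = 0.2020 ⇒ 0.20
d₂ = 0.2020 − 0.3002 = -0.0982 ⇒ -0.10
exp(−rT) = exp(−0.073·0.3333) = 0.9760
N(−d₂) = N(0.10) = 0.5398;  N(−d₁) = N(-0.20) = 0.4207
P = 459·0.9760·0.5398 − 455·0.4207 = 241.8218 − 191.4185 = 50.4033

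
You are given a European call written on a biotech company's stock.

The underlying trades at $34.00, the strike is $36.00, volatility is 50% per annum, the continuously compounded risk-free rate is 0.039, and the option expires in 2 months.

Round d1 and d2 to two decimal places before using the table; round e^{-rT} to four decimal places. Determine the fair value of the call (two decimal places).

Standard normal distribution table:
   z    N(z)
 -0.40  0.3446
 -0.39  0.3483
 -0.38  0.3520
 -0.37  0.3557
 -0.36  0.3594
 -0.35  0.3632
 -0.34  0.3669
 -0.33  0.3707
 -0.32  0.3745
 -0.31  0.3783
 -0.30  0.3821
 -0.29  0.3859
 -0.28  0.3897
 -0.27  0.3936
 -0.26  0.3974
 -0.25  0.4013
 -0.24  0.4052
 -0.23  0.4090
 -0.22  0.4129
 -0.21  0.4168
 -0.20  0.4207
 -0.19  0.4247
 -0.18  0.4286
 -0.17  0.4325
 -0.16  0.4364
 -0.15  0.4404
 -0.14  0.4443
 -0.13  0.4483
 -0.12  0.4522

$1.98

σ√T = 0.5 × 0.4082 = 0.2041
d₁ = [ln(34/36) + (0.039 + 0.5²/2)·0.1667] / 0.2041 = [-0.0572 + 0.0273] / 0.2041 = -0.1461 which rounds to -0.15
d₂ = d₁ − σ√T = -0.1461 − 0.2041 = -0.3502 which rounds to -0.35
e^(−rT) = e^(−0.039·0.1667) = 0.9935
N(d₁) = N(-0.15) = 0.4404;  N(d₂) = N(-0.35) = 0.3632
C = 34·0.4404 − 36·0.9935·0.3632 = 14.9736 − 12.9902 = 1.9834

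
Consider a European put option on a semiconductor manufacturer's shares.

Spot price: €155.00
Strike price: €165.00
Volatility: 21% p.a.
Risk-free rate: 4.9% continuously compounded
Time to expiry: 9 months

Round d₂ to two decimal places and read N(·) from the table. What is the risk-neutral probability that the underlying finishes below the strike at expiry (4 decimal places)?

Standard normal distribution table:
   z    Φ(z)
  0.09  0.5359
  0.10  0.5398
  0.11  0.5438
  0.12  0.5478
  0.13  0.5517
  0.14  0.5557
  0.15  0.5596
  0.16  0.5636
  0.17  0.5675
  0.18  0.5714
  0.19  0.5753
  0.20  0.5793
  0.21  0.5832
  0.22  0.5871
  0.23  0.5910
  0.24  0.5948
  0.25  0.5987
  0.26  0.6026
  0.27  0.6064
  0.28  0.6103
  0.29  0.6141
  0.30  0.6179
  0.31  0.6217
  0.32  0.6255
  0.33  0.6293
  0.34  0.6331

σ√T = 0.21·√0.75 = 0.1819
d₁ = [ln(155/165) + (0.049 + 0.21²/2)·0.75] / 0.1819 = [-0.0625 + 0.0533] / 0.1819 = -0.0508 → -0.05
d₂ = d₁ − σ√T = -0.0508 − 0.1819 = -0.2326 → -0.23
Pr(exercise) under Q = N(−d₂) = N(0.23) = 0.5910

0.5910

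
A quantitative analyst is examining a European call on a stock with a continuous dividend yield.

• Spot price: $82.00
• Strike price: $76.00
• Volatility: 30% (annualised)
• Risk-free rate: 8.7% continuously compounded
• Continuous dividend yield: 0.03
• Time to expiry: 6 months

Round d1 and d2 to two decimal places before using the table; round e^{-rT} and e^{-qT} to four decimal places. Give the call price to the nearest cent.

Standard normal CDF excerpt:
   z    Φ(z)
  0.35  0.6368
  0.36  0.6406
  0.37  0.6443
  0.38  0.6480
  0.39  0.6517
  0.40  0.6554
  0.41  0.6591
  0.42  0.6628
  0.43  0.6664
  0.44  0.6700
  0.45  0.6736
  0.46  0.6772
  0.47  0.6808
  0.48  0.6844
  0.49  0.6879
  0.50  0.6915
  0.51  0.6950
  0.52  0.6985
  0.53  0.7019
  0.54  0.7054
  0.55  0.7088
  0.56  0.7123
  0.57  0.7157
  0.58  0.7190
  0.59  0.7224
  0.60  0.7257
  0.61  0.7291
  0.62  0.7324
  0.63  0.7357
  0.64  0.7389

$11.20

T = 0.5;  σ√T = 0.2121
ln(S/K) + (r − q + σ²/2)T = ln(82/76) + (0.087 − 0.03 + 0.3²/2)·0.5 = 0.0760 + 0.0510 = 0.1270
d₁ = 0.1270 / 0.2121 = 0.5986 → 0.60
d₂ = d₁ − σ√T = 0.5986 − 0.2121 = 0.3865 → 0.39
exp(−qT) = exp(−0.03·0.5) = 0.9851;  exp(−rT) = exp(−0.087·0.5) = 0.9574
N(d₁) = N(0.60) = 0.7257;  N(d₂) = N(0.39) = 0.6517
C = 82·0.9851·0.7257 − 76·0.9574·0.6517 = 58.6207 − 47.4193 = 11.2015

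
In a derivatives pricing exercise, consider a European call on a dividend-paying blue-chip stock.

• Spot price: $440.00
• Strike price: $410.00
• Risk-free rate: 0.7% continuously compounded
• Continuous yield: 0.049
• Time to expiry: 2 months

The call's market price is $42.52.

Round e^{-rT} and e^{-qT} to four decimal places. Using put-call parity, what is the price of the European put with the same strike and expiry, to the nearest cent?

e^(−qT) = e^(−0.049·0.1667) = 0.9919;  e^(−rT) = e^(−0.007·0.1667) = 0.9988
Put-call parity: C − P = S·e^(−qT) − K·e^(−rT) = 440·0.9919 − 410·0.9988 = 436.4360 − 409.5080 = 26.9280
P = C − (C − P) = 42.52 − (26.9280) = 15.5920

$15.59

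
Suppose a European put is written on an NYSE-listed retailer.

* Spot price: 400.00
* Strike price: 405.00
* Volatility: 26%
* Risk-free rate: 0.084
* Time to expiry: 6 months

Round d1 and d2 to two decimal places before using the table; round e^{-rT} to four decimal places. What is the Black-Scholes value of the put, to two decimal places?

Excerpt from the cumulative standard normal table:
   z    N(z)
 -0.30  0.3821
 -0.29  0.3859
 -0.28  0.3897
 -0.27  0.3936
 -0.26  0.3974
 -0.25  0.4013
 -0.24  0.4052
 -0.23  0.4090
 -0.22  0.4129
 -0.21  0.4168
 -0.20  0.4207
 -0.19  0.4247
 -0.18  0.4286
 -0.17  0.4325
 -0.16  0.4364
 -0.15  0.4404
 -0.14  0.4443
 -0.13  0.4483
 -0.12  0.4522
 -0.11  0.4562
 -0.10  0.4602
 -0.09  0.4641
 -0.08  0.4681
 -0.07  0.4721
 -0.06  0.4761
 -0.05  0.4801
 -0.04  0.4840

σ√T = 0.26·√0.5 = 0.1838
d₁ = [ln(400/405) + (0.084 + 0.26²/2)·0.5] / 0.1838 = [-0.0124 + 0.0589] / 0.1838 = 0.2528 → 0.25
d₂ = d₁ − σ√T = 0.2528 − 0.1838 = 0.0690 → 0.07
exp(−rT) = exp(−0.084·0.5) = 0.9589
P = 405·0.9589·N(-0.07) − 400·N(-0.25) = 405·0.9589·0.4721 − 400·0.4013 = 183.3422 − 160.5200 = 22.8222

22.82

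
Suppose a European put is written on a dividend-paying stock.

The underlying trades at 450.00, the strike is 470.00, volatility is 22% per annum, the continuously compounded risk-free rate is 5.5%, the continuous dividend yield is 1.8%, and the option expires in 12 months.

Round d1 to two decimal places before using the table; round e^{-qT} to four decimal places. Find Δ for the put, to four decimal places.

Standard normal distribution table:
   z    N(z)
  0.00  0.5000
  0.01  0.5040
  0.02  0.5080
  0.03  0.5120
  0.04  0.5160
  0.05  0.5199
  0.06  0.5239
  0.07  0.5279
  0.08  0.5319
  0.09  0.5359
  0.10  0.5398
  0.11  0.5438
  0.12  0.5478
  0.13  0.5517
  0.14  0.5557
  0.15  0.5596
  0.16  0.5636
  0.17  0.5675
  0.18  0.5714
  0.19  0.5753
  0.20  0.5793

T = 1;  σ√T = 0.2200
d₁ = [ln(450/470) + (0.055 − 0.018 + 0.22²/2)·1] / 0.2200 = [-0.0435 + 0.0612] / 0.2200 = 0.0805 ≈ 0.08
N(d₁) = N(0.08) = 0.5319
Δ_put = e^(−qT)·(N(d₁) − 1) = 0.9822·(0.5319 − 1) = -0.4598

-0.4598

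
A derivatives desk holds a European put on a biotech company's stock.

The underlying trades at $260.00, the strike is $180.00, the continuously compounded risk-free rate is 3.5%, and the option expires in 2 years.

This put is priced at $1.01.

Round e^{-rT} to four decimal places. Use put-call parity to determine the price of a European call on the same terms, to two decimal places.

e^(−rT) = e^(−0.035·2) = 0.9324
Put-call parity: C − P = S − K·e^(−rT) = 260 − 180·0.9324 = 260 − 167.8320 = 92.1680
C = P + (C − P) = 1.01 + (92.1680) = 93.1780

$93.18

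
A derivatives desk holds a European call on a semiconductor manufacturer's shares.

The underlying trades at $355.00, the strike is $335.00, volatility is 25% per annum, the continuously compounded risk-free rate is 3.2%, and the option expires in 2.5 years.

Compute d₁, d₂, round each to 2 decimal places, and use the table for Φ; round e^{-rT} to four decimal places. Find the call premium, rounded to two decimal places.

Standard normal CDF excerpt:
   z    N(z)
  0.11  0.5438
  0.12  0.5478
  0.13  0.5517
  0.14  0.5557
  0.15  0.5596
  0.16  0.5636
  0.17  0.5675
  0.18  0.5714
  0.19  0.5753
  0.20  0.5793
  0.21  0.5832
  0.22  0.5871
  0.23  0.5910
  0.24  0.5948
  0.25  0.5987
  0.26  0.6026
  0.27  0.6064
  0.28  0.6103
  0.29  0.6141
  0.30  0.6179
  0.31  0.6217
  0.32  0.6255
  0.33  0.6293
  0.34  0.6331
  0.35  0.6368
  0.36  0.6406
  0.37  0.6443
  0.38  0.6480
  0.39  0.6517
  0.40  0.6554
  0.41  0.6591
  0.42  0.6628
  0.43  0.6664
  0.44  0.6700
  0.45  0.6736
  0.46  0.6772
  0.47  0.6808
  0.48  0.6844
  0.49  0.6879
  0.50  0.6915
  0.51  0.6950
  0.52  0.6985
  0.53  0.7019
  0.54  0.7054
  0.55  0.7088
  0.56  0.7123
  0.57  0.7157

$78.57

σ√T = 0.25·√2.5 = 0.3953
d₁ = [ln(355/335) + (0.032 + 0.25²/2)·2.5] / 0.3953 = [0.0580 + 0.1581] / 0.3953 = 0.5467 ≈ 0.55
d₂ = d₁ − σ√T = 0.5467 − 0.3953 = 0.1514 ≈ 0.15
exp(−rT) = exp(−0.032·2.5) = 0.9231
N(d₁) = N(0.55) = 0.7088;  N(d₂) = N(0.15) = 0.5596
C = 355·0.7088 − 335·0.9231·0.5596 = 251.6240 − 173.0499 = 78.5741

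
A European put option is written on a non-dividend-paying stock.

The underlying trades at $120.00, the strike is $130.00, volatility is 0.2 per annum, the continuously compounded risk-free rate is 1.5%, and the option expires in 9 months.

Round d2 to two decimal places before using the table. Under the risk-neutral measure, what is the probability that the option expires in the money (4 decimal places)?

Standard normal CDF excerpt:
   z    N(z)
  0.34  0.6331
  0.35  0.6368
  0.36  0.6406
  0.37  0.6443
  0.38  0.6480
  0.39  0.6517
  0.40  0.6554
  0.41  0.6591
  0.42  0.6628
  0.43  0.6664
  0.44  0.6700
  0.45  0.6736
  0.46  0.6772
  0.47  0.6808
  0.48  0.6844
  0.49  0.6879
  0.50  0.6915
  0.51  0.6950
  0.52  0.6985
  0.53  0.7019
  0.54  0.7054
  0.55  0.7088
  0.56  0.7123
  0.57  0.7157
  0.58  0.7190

0.6844

σ√T = 0.2·√0.75 = 0.1732
d₁ = [ln(120/130) + (0.015 + 0.2²/2)·0.75] / 0.1732 = [-0.0800 + 0.0263] / 0.1732 = -0.3106 ⇒ -0.31
d₂ = d₁ − σ√T = -0.3106 − 0.1732 = -0.4838 ⇒ -0.48
Risk-neutral Pr[S_T < K] = N(−d₂) = N(0.48) = 0.6844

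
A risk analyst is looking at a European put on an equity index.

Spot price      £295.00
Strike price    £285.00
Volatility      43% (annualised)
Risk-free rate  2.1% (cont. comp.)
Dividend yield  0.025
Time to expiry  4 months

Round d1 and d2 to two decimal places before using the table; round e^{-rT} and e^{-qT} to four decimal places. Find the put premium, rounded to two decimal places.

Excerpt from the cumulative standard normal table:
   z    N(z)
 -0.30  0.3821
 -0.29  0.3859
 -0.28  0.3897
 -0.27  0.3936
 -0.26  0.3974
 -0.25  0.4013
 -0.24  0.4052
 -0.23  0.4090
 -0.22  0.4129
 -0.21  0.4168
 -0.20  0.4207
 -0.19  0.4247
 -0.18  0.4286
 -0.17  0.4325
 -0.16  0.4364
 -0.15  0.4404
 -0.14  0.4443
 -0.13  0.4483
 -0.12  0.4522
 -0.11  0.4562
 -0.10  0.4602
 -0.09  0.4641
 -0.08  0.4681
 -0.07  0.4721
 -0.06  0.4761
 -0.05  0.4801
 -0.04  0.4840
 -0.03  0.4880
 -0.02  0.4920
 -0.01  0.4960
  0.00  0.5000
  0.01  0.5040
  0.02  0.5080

σ√T = 0.43·√0.3333 = 0.2483
d₁ = [ln(295/285) + (0.021 − 0.025 + 0.43²/2)·0.3333] / 0.2483 = [0.0345 + 0.0295] / 0.2483 = 0.2577 ⇒ 0.26
d₂ = d₁ − σ√T = 0.2577 − 0.2483 = 0.0094 ⇒ 0.01
exp(−qT) = exp(−0.025·0.3333) = 0.9917;  exp(−rT) = exp(−0.021·0.3333) = 0.9930
P = 285·0.9930·N(-0.01) − 295·0.9917·N(-0.26) = 285·0.9930·0.4960 − 295·0.9917·0.3974 = 140.3705 − 116.2600 = 24.1105

£24.11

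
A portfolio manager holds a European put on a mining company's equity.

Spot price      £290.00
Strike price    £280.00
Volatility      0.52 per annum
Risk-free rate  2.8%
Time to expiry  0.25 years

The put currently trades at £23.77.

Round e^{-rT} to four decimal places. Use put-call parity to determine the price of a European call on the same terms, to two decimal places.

£35.73

exp(−rT) = exp(−0.028·0.25) = 0.9930
Put-call parity: C − P = S − K·e^(−rT) = 290 − 280·0.9930 = 290 − 278.0400 = 11.9600
C = P + (C − P) = 23.77 + (11.9600) = 35.7300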